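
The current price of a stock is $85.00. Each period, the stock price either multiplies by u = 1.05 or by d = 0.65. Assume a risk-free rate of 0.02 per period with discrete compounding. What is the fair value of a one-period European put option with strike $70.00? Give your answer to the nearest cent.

Risk-neutral probability p = (1 + 0.02 − 0.65)/(1.05 − 0.65) = 0.3700/0.4000 = 0.9250
Terminal stock prices: S_u = 89.25, S_d = 55.25
Terminal payoffs (K − S): max(-19.25, 0) = 0, max(14.75, 0) = 14.75
Node 0 (S = 85): V_0 = 1/1.02·[0.9250·0.0000 + 0.0750·14.7500] = 1.0846

$1.08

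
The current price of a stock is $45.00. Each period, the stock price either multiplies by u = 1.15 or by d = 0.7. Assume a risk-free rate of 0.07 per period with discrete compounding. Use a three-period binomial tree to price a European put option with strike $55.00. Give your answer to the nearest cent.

$5.99

Risk-neutral probability p = (1 + 0.07 − 0.7)/(1.15 − 0.7) = 0.3700/0.4500 = 0.8222
Terminal stock prices: S_uuu = 68.44, S_uud = 41.66, S_udd = 25.36, S_ddd = 15.43
Terminal payoffs (K − S): max(-13.44, 0) = 0, max(13.34, 0) = 13.34, max(29.64, 0) = 29.64, max(39.57, 0) = 39.57
Node uu (S = 59.51): V_uu = 1/1.07·[0.8222·0.0000 + 0.1778·13.3413] = 2.2166
Node ud (S = 36.22): V_ud = 1/1.07·[0.8222·13.3413 + 0.1778·29.6425] = 15.1769
Node dd (S = 22.05): V_dd = 1/1.07·[0.8222·29.6425 + 0.1778·39.5650] = 29.3519
Node u (S = 51.75): V_u = 1/1.07·[0.8222·2.2166 + 0.1778·15.1769] = 4.2249
Node d (S = 31.5): V_d = 1/1.07·[0.8222·15.1769 + 0.1778·29.3519] = 16.5391
Node 0 (S = 45): V_0 = 1/1.07·[0.8222·4.2249 + 0.1778·16.5391] = 5.9945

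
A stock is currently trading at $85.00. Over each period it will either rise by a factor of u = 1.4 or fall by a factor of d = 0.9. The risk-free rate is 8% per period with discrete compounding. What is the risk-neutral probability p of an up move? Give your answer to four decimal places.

Risk-neutral probability p = (1 + 0.08 − 0.9)/(1.4 − 0.9) = 0.1800/0.5000 = 0.3600

p = 0.3600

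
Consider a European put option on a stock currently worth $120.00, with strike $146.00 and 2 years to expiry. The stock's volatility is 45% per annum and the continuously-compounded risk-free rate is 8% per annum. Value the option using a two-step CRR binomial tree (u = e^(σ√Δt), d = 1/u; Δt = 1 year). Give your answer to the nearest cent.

CRR parameters: u = e^(σ√Δt) = e^(0.45·√1) = 1.5683, d = 1/u = 0.6376
Per-period rate: rΔt = 0.08·1 = 0.08, so R = e^0.08 = 1.0833
Risk-neutral probability p = (e^0.08 − 0.6376)/(1.5683 − 0.6376) = 0.4457/0.9307 = 0.4789
Terminal stock prices: S_uu = 295.2, S_ud = 120, S_dd = 48.79
Terminal payoffs (K − S): max(-149.2, 0) = 0, max(26, 0) = 26, max(97.21, 0) = 97.21
Node u (S = 188.2): V_u = e^(−0.08)·[0.4789·0.0000 + 0.5211·26.0000] = 12.5081
Node d (S = 76.52): V_d = e^(−0.08)·[0.4789·26.0000 + 0.5211·97.2116] = 58.2596
Node 0 (S = 120): V_0 = e^(−0.08)·[0.4789·12.5081 + 0.5211·58.2596] = 33.5566

$33.56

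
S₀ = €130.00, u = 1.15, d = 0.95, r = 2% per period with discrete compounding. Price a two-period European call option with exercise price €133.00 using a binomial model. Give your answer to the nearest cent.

Risk-neutral probability p = (1 + 0.02 − 0.95)/(1.15 − 0.95) = 0.0700/0.2000 = 0.3500
Terminal stock prices: S_uu = 171.9, S_ud = 142, S_dd = 117.3
Terminal payoffs (S − K): max(38.92, 0) = 38.92, max(9.025, 0) = 9.025, max(-15.67, 0) = 0
Node u (S = 149.5): V_u = 1/1.02·[0.3500·38.9250 + 0.6500·9.0250] = 19.1078
Node d (S = 123.5): V_d = 1/1.02·[0.3500·9.0250 + 0.6500·0.0000] = 3.0968
Node 0 (S = 130): V_0 = 1/1.02·[0.3500·19.1078 + 0.6500·3.0968] = 8.5301

€8.53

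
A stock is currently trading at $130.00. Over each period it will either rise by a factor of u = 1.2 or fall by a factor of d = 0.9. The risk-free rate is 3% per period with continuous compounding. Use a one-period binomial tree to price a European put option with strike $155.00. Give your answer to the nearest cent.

Risk-neutral probability p = (e^0.03 − 0.9)/(1.2 − 0.9) = 0.1305/0.3000 = 0.4348
Terminal stock prices: S_u = 156, S_d = 117
Terminal payoffs (K − S): max(-1, 0) = 0, max(38, 0) = 38
Node 0 (S = 130): V_0 = e^(−0.03)·[0.4348·0.0000 + 0.5652·38.0000] = 20.8411

$20.84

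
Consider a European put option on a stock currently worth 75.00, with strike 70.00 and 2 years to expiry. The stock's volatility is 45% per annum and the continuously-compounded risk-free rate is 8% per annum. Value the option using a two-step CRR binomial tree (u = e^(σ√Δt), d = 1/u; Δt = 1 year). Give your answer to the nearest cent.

9.14

CRR parameters: u = e^(σ√Δt) = e^(0.45·√1) = 1.5683, d = 1/u = 0.6376
Per-period rate: rΔt = 0.08·1 = 0.08, so R = e^0.08 = 1.0833
Risk-neutral probability p = (e^0.08 − 0.6376)/(1.5683 − 0.6376) = 0.4457/0.9307 = 0.4789
Terminal stock prices: S_uu = 184.5, S_ud = 75, S_dd = 30.49
Terminal payoffs (K − S): max(-114.5, 0) = 0, max(-5, 0) = 0, max(39.51, 0) = 39.51
Node u (S = 117.6): V_u = e^(−0.08)·[0.4789·0.0000 + 0.5211·0.0000] = 0.0000
Node d (S = 47.82): V_d = e^(−0.08)·[0.4789·0.0000 + 0.5211·39.5073] = 19.0062
Node 0 (S = 75): V_0 = e^(−0.08)·[0.4789·0.0000 + 0.5211·19.0062] = 9.1435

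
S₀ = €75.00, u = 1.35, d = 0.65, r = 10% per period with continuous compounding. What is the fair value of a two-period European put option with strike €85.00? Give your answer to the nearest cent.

€12.48

Risk-neutral probability p = (e^0.1 − 0.65)/(1.35 − 0.65) = 0.4552/0.7000 = 0.6502
Terminal stock prices: S_uu = 136.7, S_ud = 65.81, S_dd = 31.69
Terminal payoffs (K − S): max(-51.69, 0) = 0, max(19.19, 0) = 19.19, max(53.31, 0) = 53.31
Node u (S = 101.2): V_u = e^(−0.1)·[0.6502·0.0000 + 0.3498·19.1875] = 6.0723
Node d (S = 48.75): V_d = e^(−0.1)·[0.6502·19.1875 + 0.3498·53.3125] = 28.1612
Node 0 (S = 75): V_0 = e^(−0.1)·[0.6502·6.0723 + 0.3498·28.1612] = 12.4850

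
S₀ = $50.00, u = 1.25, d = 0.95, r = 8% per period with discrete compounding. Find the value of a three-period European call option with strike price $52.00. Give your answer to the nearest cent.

Risk-neutral probability p = (1 + 0.08 − 0.95)/(1.25 − 0.95) = 0.1300/0.3000 = 0.4333
Terminal stock prices: S_uuu = 97.66, S_uud = 74.22, S_udd = 56.41, S_ddd = 42.87
Terminal payoffs (S − K): max(45.66, 0) = 45.66, max(22.22, 0) = 22.22, max(4.406, 0) = 4.406, max(-9.131, 0) = 0
Node uu (S = 78.12): V_uu = 1/1.08·[0.4333·45.6562 + 0.5667·22.2188] = 29.9769
Node ud (S = 59.38): V_ud = 1/1.08·[0.4333·22.2188 + 0.5667·4.4062] = 11.2269
Node dd (S = 45.12): V_dd = 1/1.08·[0.4333·4.4062 + 0.5667·0.0000] = 1.7679
Node u (S = 62.5): V_u = 1/1.08·[0.4333·29.9769 + 0.5667·11.2269] = 17.9184
Node d (S = 47.5): V_d = 1/1.08·[0.4333·11.2269 + 0.5667·1.7679] = 5.4322
Node 0 (S = 50): V_0 = 1/1.08·[0.4333·17.9184 + 0.5667·5.4322] = 10.0397

$10.04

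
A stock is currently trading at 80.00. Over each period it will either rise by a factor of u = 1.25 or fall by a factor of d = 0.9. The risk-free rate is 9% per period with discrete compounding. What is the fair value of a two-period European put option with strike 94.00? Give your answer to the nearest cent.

Risk-neutral probability p = (1 + 0.09 − 0.9)/(1.25 − 0.9) = 0.1900/0.3500 = 0.5429
Terminal stock prices: S_uu = 125, S_ud = 90, S_dd = 64.8
Terminal payoffs (K − S): max(-31, 0) = 0, max(4, 0) = 4, max(29.2, 0) = 29.2
Node u (S = 100): V_u = 1/1.09·[0.5429·0.0000 + 0.4571·4.0000] = 1.6776
Node d (S = 72): V_d = 1/1.09·[0.5429·4.0000 + 0.4571·29.2000] = 14.2385
Node 0 (S = 80): V_0 = 1/1.09·[0.5429·1.6776 + 0.4571·14.2385] = 6.8071

6.81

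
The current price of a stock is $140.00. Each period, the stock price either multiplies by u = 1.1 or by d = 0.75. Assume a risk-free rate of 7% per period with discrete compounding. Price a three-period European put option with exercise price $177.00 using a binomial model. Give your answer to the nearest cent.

Risk-neutral probability p = (1 + 0.07 − 0.75)/(1.1 − 0.75) = 0.3200/0.3500 = 0.9143
Terminal stock prices: S_uuu = 186.3, S_uud = 127.1, S_udd = 86.62, S_ddd = 59.06
Terminal payoffs (K − S): max(-9.34, 0) = 0, max(49.95, 0) = 49.95, max(90.38, 0) = 90.38, max(117.9, 0) = 117.9
Node uu (S = 169.4): V_uu = 1/1.07·[0.9143·0.0000 + 0.0857·49.9500] = 4.0013
Node ud (S = 115.5): V_ud = 1/1.07·[0.9143·49.9500 + 0.0857·90.3750] = 49.9206
Node dd (S = 78.75): V_dd = 1/1.07·[0.9143·90.3750 + 0.0857·117.9375] = 86.6706
Node u (S = 154): V_u = 1/1.07·[0.9143·4.0013 + 0.0857·49.9206] = 7.4180
Node d (S = 105): V_d = 1/1.07·[0.9143·49.9206 + 0.0857·86.6706] = 49.5987
Node 0 (S = 140): V_0 = 1/1.07·[0.9143·7.4180 + 0.0857·49.5987] = 10.3117

$10.31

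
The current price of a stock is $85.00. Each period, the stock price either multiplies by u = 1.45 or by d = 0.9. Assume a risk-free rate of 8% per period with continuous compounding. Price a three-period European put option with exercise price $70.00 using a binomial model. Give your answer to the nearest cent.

$1.87

Risk-neutral probability p = (e^0.08 − 0.9)/(1.45 − 0.9) = 0.1833/0.5500 = 0.3332
Terminal stock prices: S_uuu = 259.1, S_uud = 160.8, S_udd = 99.83, S_ddd = 61.97
Terminal payoffs (K − S): max(-189.1, 0) = 0, max(-90.84, 0) = 0, max(-29.83, 0) = 0, max(8.035, 0) = 8.035
Node uu (S = 178.7): V_uu = e^(−0.08)·[0.3332·0.0000 + 0.6668·0.0000] = 0.0000
Node ud (S = 110.9): V_ud = e^(−0.08)·[0.3332·0.0000 + 0.6668·0.0000] = 0.0000
Node dd (S = 68.85): V_dd = e^(−0.08)·[0.3332·0.0000 + 0.6668·8.0350] = 4.9455
Node u (S = 123.2): V_u = e^(−0.08)·[0.3332·0.0000 + 0.6668·0.0000] = 0.0000
Node d (S = 76.5): V_d = e^(−0.08)·[0.3332·0.0000 + 0.6668·4.9455] = 3.0439
Node 0 (S = 85): V_0 = e^(−0.08)·[0.3332·0.0000 + 0.6668·3.0439] = 1.8735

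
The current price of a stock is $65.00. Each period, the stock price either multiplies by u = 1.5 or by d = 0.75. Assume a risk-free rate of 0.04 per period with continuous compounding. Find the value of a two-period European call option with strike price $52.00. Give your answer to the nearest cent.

Risk-neutral probability p = (e^0.04 − 0.75)/(1.5 − 0.75) = 0.2908/0.7500 = 0.3877
Terminal stock prices: S_uu = 146.2, S_ud = 73.12, S_dd = 36.56
Terminal payoffs (S − K): max(94.25, 0) = 94.25, max(21.12, 0) = 21.12, max(-15.44, 0) = 0
Node u (S = 97.5): V_u = e^(−0.04)·[0.3877·94.2500 + 0.6123·21.1250] = 47.5389
Node d (S = 48.75): V_d = e^(−0.04)·[0.3877·21.1250 + 0.6123·0.0000] = 7.8700
Node 0 (S = 65): V_0 = e^(−0.04)·[0.3877·47.5389 + 0.6123·7.8700] = 22.3398

$22.34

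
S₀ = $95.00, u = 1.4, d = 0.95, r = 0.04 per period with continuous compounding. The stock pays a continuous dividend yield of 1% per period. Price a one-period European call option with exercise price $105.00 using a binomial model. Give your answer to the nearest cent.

Per-period risk-free factor R = e^0.04 = 1.0408; dividend-adjusted growth = e^(0.04−0.01) = 1.0305.
Risk-neutral probability p = (1.0305 − 0.95)/(1.4 − 0.95) = 0.0805/0.4500 = 0.1788
Terminal stock prices: S_u = 133, S_d = 90.25
Terminal payoffs (S − K): max(28, 0) = 28, max(-14.75, 0) = 0
Node 0 (S = 95): V_0 = e^(−0.04)·[0.1788·28.0000 + 0.8212·0.0000] = 4.8098

$4.81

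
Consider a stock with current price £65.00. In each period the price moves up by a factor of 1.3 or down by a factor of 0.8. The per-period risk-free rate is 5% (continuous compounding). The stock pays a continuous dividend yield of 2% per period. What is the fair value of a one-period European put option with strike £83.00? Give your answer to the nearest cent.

£15.90

Per-period risk-free factor R = e^0.05 = 1.0513; dividend-adjusted growth = e^(0.05−0.02) = 1.0305.
Risk-neutral probability p = (1.0305 − 0.8)/(1.3 − 0.8) = 0.2305/0.5000 = 0.4609
Terminal stock prices: S_u = 84.5, S_d = 52
Terminal payoffs (K − S): max(-1.5, 0) = 0, max(31, 0) = 31
Node 0 (S = 65): V_0 = e^(−0.05)·[0.4609·0.0000 + 0.5391·31.0000] = 15.8968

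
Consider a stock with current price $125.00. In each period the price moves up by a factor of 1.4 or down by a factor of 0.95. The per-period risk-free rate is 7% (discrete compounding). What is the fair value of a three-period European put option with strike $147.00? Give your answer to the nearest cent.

Risk-neutral probability p = (1 + 0.07 − 0.95)/(1.4 − 0.95) = 0.1200/0.4500 = 0.2667
Terminal stock prices: S_uuu = 343, S_uud = 232.7, S_udd = 157.9, S_ddd = 107.2
Terminal payoffs (K − S): max(-196, 0) = 0, max(-85.75, 0) = 0, max(-10.94, 0) = 0, max(39.83, 0) = 39.83
Node uu (S = 245): V_uu = 1/1.07·[0.2667·0.0000 + 0.7333·0.0000] = 0.0000
Node ud (S = 166.2): V_ud = 1/1.07·[0.2667·0.0000 + 0.7333·0.0000] = 0.0000
Node dd (S = 112.8): V_dd = 1/1.07·[0.2667·0.0000 + 0.7333·39.8281] = 27.2965
Node u (S = 175): V_u = 1/1.07·[0.2667·0.0000 + 0.7333·0.0000] = 0.0000
Node d (S = 118.8): V_d = 1/1.07·[0.2667·0.0000 + 0.7333·27.2965] = 18.7079
Node 0 (S = 125): V_0 = 1/1.07·[0.2667·0.0000 + 0.7333·18.7079] = 12.8216

$12.82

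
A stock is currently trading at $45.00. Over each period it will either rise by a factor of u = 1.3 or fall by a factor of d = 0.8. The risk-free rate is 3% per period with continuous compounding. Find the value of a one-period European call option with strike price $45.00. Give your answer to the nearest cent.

Risk-neutral probability p = (e^0.03 − 0.8)/(1.3 − 0.8) = 0.2305/0.5000 = 0.4609
Terminal stock prices: S_u = 58.5, S_d = 36
Terminal payoffs (S − K): max(13.5, 0) = 13.5, max(-9, 0) = 0
Node 0 (S = 45): V_0 = e^(−0.03)·[0.4609·13.5000 + 0.5391·0.0000] = 6.0384

$6.04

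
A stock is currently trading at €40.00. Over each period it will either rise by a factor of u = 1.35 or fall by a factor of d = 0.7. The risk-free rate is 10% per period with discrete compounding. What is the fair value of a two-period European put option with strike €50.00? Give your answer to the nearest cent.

€8.49

Risk-neutral probability p = (1 + 0.1 − 0.7)/(1.35 − 0.7) = 0.4000/0.6500 = 0.6154
Terminal stock prices: S_uu = 72.9, S_ud = 37.8, S_dd = 19.6
Terminal payoffs (K − S): max(-22.9, 0) = 0, max(12.2, 0) = 12.2, max(30.4, 0) = 30.4
Node u (S = 54): V_u = 1/1.1·[0.6154·0.0000 + 0.3846·12.2000] = 4.2657
Node d (S = 28): V_d = 1/1.1·[0.6154·12.2000 + 0.3846·30.4000] = 17.4545
Node 0 (S = 40): V_0 = 1/1.1·[0.6154·4.2657 + 0.3846·17.4545] = 8.4894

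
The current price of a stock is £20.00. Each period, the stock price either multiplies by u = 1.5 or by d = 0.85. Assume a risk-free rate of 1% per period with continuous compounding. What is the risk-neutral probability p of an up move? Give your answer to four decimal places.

p = 0.2462

Risk-neutral probability p = (e^0.01 − 0.85)/(1.5 − 0.85) = 0.1601/0.6500 = 0.2462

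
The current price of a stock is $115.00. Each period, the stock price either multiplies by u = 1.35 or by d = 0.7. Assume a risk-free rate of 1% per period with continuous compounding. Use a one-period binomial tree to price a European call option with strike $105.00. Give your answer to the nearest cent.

Risk-neutral probability p = (e^0.01 − 0.7)/(1.35 − 0.7) = 0.3101/0.6500 = 0.4770
Terminal stock prices: S_u = 155.2, S_d = 80.5
Terminal payoffs (S − K): max(50.25, 0) = 50.25, max(-24.5, 0) = 0
Node 0 (S = 115): V_0 = e^(−0.01)·[0.4770·50.2500 + 0.5230·0.0000] = 23.7308

$23.73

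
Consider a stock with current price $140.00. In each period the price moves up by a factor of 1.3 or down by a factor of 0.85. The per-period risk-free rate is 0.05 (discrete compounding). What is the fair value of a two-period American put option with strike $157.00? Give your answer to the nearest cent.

$20.62

Risk-neutral probability p = (1 + 0.05 − 0.85)/(1.3 − 0.85) = 0.2000/0.4500 = 0.4444
Terminal stock prices: S_uu = 236.6, S_ud = 154.7, S_dd = 101.1
Terminal payoffs (K − S): max(-79.6, 0) = 0, max(2.3, 0) = 2.3, max(55.85, 0) = 55.85
Node u (S = 182): continuation = 1/1.05·[0.4444·0.0000 + 0.5556·2.3000] = 1.2169; exercise value = 0.0000 ≤ continuation, so V_u = 1.2169
Node d (S = 119): continuation = 1/1.05·[0.4444·2.3000 + 0.5556·55.8500] = 30.5238; exercise value = 38.0000 > continuation, so V_d = 38.0000 (exercise)
Node 0 (S = 140): continuation = 1/1.05·[0.4444·1.2169 + 0.5556·38.0000] = 20.6209; exercise value = 17.0000 ≤ continuation, so V_0 = 20.6209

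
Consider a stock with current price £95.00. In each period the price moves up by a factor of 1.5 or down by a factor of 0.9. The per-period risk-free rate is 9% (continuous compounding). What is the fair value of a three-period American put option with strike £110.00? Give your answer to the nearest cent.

£15.14

Risk-neutral probability p = (e^0.09 − 0.9)/(1.5 − 0.9) = 0.1942/0.6000 = 0.3236
Terminal stock prices: S_uuu = 320.6, S_uud = 192.4, S_udd = 115.4, S_ddd = 69.26
Terminal payoffs (K − S): max(-210.6, 0) = 0, max(-82.38, 0) = 0, max(-5.425, 0) = 0, max(40.74, 0) = 40.74
Node uu (S = 213.8): continuation = e^(−0.09)·[0.3236·0.0000 + 0.6764·0.0000] = 0.0000; exercise value = 0.0000 ≤ continuation, so V_uu = 0.0000
Node ud (S = 128.2): continuation = e^(−0.09)·[0.3236·0.0000 + 0.6764·0.0000] = 0.0000; exercise value = 0.0000 ≤ continuation, so V_ud = 0.0000
Node dd (S = 76.95): continuation = e^(−0.09)·[0.3236·0.0000 + 0.6764·40.7450] = 25.1870; exercise value = 33.0500 > continuation, so V_dd = 33.0500 (exercise)
Node u (S = 142.5): continuation = e^(−0.09)·[0.3236·0.0000 + 0.6764·0.0000] = 0.0000; exercise value = 0.0000 ≤ continuation, so V_u = 0.0000
Node d (S = 85.5): continuation = e^(−0.09)·[0.3236·0.0000 + 0.6764·33.0500] = 20.4302; exercise value = 24.5000 > continuation, so V_d = 24.5000 (exercise)
Node 0 (S = 95): continuation = e^(−0.09)·[0.3236·0.0000 + 0.6764·24.5000] = 15.1450; exercise value = 15.0000 ≤ continuation, so V_0 = 15.1450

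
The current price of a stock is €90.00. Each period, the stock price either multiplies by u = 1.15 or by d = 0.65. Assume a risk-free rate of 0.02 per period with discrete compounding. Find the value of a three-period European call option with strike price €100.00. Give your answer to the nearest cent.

Risk-neutral probability p = (1 + 0.02 − 0.65)/(1.15 − 0.65) = 0.3700/0.5000 = 0.7400
Terminal stock prices: S_uuu = 136.9, S_uud = 77.37, S_udd = 43.73, S_ddd = 24.72
Terminal payoffs (S − K): max(36.88, 0) = 36.88, max(-22.63, 0) = 0, max(-56.27, 0) = 0, max(-75.28, 0) = 0
Node uu (S = 119): V_uu = 1/1.02·[0.7400·36.8787 + 0.2600·0.0000] = 26.7552
Node ud (S = 67.27): V_ud = 1/1.02·[0.7400·0.0000 + 0.2600·0.0000] = 0.0000
Node dd (S = 38.03): V_dd = 1/1.02·[0.7400·0.0000 + 0.2600·0.0000] = 0.0000
Node u (S = 103.5): V_u = 1/1.02·[0.7400·26.7552 + 0.2600·0.0000] = 19.4106
Node d (S = 58.5): V_d = 1/1.02·[0.7400·0.0000 + 0.2600·0.0000] = 0.0000
Node 0 (S = 90): V_0 = 1/1.02·[0.7400·19.4106 + 0.2600·0.0000] = 14.0822

€14.08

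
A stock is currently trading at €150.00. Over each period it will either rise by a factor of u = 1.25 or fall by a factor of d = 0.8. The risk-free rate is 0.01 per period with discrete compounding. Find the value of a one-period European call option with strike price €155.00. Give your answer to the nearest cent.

€15.02

Risk-neutral probability p = (1 + 0.01 − 0.8)/(1.25 − 0.8) = 0.2100/0.4500 = 0.4667
Terminal stock prices: S_u = 187.5, S_d = 120
Terminal payoffs (S − K): max(32.5, 0) = 32.5, max(-35, 0) = 0
Node 0 (S = 150): V_0 = 1/1.01·[0.4667·32.5000 + 0.5333·0.0000] = 15.0165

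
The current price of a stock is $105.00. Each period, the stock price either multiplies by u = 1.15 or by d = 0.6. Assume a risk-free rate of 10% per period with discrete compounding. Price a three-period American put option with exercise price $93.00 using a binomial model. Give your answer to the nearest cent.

$4.43

Risk-neutral probability p = (1 + 0.1 − 0.6)/(1.15 − 0.6) = 0.5000/0.5500 = 0.9091
Terminal stock prices: S_uuu = 159.7, S_uud = 83.32, S_udd = 43.47, S_ddd = 22.68
Terminal payoffs (K − S): max(-66.69, 0) = 0, max(9.683, 0) = 9.683, max(49.53, 0) = 49.53, max(70.32, 0) = 70.32
Node uu (S = 138.9): continuation = 1/1.1·[0.9091·0.0000 + 0.0909·9.6825] = 0.8002; exercise value = 0.0000 ≤ continuation, so V_uu = 0.8002
Node ud (S = 72.45): continuation = 1/1.1·[0.9091·9.6825 + 0.0909·49.5300] = 12.0955; exercise value = 20.5500 > continuation, so V_ud = 20.5500 (exercise)
Node dd (S = 37.8): continuation = 1/1.1·[0.9091·49.5300 + 0.0909·70.3200] = 46.7455; exercise value = 55.2000 > continuation, so V_dd = 55.2000 (exercise)
Node u (S = 120.7): continuation = 1/1.1·[0.9091·0.8002 + 0.0909·20.5500] = 2.3597; exercise value = 0.0000 ≤ continuation, so V_u = 2.3597
Node d (S = 63): continuation = 1/1.1·[0.9091·20.5500 + 0.0909·55.2000] = 21.5455; exercise value = 30.0000 > continuation, so V_d = 30.0000 (exercise)
Node 0 (S = 105): continuation = 1/1.1·[0.9091·2.3597 + 0.0909·30.0000] = 4.4295; exercise value = 0.0000 ≤ continuation, so V_0 = 4.4295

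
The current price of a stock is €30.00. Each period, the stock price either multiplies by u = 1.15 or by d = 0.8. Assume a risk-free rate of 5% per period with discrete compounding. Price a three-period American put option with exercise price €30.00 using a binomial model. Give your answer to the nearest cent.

Risk-neutral probability p = (1 + 0.05 − 0.8)/(1.15 − 0.8) = 0.2500/0.3500 = 0.7143
Terminal stock prices: S_uuu = 45.63, S_uud = 31.74, S_udd = 22.08, S_ddd = 15.36
Terminal payoffs (K − S): max(-15.63, 0) = 0, max(-1.74, 0) = 0, max(7.92, 0) = 7.92, max(14.64, 0) = 14.64
Node uu (S = 39.67): continuation = 1/1.05·[0.7143·0.0000 + 0.2857·0.0000] = 0.0000; exercise value = 0.0000 ≤ continuation, so V_uu = 0.0000
Node ud (S = 27.6): continuation = 1/1.05·[0.7143·0.0000 + 0.2857·7.9200] = 2.1551; exercise value = 2.4000 > continuation, so V_ud = 2.4000 (exercise)
Node dd (S = 19.2): continuation = 1/1.05·[0.7143·7.9200 + 0.2857·14.6400] = 9.3714; exercise value = 10.8000 > continuation, so V_dd = 10.8000 (exercise)
Node u (S = 34.5): continuation = 1/1.05·[0.7143·0.0000 + 0.2857·2.4000] = 0.6531; exercise value = 0.0000 ≤ continuation, so V_u = 0.6531
Node d (S = 24): continuation = 1/1.05·[0.7143·2.4000 + 0.2857·10.8000] = 4.5714; exercise value = 6.0000 > continuation, so V_d = 6.0000 (exercise)
Node 0 (S = 30): continuation = 1/1.05·[0.7143·0.6531 + 0.2857·6.0000] = 2.0769; exercise value = 0.0000 ≤ continuation, so V_0 = 2.0769

€2.08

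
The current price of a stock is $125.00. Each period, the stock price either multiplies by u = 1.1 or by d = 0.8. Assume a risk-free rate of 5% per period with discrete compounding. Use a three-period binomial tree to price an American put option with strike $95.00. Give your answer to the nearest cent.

Risk-neutral probability p = (1 + 0.05 − 0.8)/(1.1 − 0.8) = 0.2500/0.3000 = 0.8333
Terminal stock prices: S_uuu = 166.4, S_uud = 121, S_udd = 88, S_ddd = 64
Terminal payoffs (K − S): max(-71.38, 0) = 0, max(-26, 0) = 0, max(7, 0) = 7, max(31, 0) = 31
Node uu (S = 151.3): continuation = 1/1.05·[0.8333·0.0000 + 0.1667·0.0000] = 0.0000; exercise value = 0.0000 ≤ continuation, so V_uu = 0.0000
Node ud (S = 110): continuation = 1/1.05·[0.8333·0.0000 + 0.1667·7.0000] = 1.1111; exercise value = 0.0000 ≤ continuation, so V_ud = 1.1111
Node dd (S = 80): continuation = 1/1.05·[0.8333·7.0000 + 0.1667·31.0000] = 10.4762; exercise value = 15.0000 > continuation, so V_dd = 15.0000 (exercise)
Node u (S = 137.5): continuation = 1/1.05·[0.8333·0.0000 + 0.1667·1.1111] = 0.1764; exercise value = 0.0000 ≤ continuation, so V_u = 0.1764
Node d (S = 100): continuation = 1/1.05·[0.8333·1.1111 + 0.1667·15.0000] = 3.2628; exercise value = 0.0000 ≤ continuation, so V_d = 3.2628
Node 0 (S = 125): continuation = 1/1.05·[0.8333·0.1764 + 0.1667·3.2628] = 0.6579; exercise value = 0.0000 ≤ continuation, so V_0 = 0.6579

$0.66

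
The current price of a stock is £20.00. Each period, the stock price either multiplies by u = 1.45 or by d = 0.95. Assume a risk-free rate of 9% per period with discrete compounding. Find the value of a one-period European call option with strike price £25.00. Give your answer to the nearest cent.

Risk-neutral probability p = (1 + 0.09 − 0.95)/(1.45 − 0.95) = 0.1400/0.5000 = 0.2800
Terminal stock prices: S_u = 29, S_d = 19
Terminal payoffs (S − K): max(4, 0) = 4, max(-6, 0) = 0
Node 0 (S = 20): V_0 = 1/1.09·[0.2800·4.0000 + 0.7200·0.0000] = 1.0275

£1.03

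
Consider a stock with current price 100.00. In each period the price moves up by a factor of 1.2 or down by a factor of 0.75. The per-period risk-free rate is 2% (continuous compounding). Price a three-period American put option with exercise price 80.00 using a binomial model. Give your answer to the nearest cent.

5.90

Risk-neutral probability p = (e^0.02 − 0.75)/(1.2 − 0.75) = 0.2702/0.4500 = 0.6004
Terminal stock prices: S_uuu = 172.8, S_uud = 108, S_udd = 67.5, S_ddd = 42.19
Terminal payoffs (K − S): max(-92.8, 0) = 0, max(-28, 0) = 0, max(12.5, 0) = 12.5, max(37.81, 0) = 37.81
Node uu (S = 144): continuation = e^(−0.02)·[0.6004·0.0000 + 0.3996·0.0000] = 0.0000; exercise value = 0.0000 ≤ continuation, so V_uu = 0.0000
Node ud (S = 90): continuation = e^(−0.02)·[0.6004·0.0000 + 0.3996·12.5000] = 4.8955; exercise value = 0.0000 ≤ continuation, so V_ud = 4.8955
Node dd (S = 56.25): continuation = e^(−0.02)·[0.6004·12.5000 + 0.3996·37.8125] = 22.1659; exercise value = 23.7500 > continuation, so V_dd = 23.7500 (exercise)
Node u (S = 120): continuation = e^(−0.02)·[0.6004·0.0000 + 0.3996·4.8955] = 1.9173; exercise value = 0.0000 ≤ continuation, so V_u = 1.9173
Node d (S = 75): continuation = e^(−0.02)·[0.6004·4.8955 + 0.3996·23.7500] = 12.1828; exercise value = 5.0000 ≤ continuation, so V_d = 12.1828
Node 0 (S = 100): continuation = e^(−0.02)·[0.6004·1.9173 + 0.3996·12.1828] = 5.8997; exercise value = 0.0000 ≤ continuation, so V_0 = 5.8997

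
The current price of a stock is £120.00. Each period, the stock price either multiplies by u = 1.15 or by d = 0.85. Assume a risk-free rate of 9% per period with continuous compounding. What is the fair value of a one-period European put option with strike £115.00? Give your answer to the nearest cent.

£2.21

Risk-neutral probability p = (e^0.09 − 0.85)/(1.15 − 0.85) = 0.2442/0.3000 = 0.8139
Terminal stock prices: S_u = 138, S_d = 102
Terminal payoffs (K − S): max(-23, 0) = 0, max(13, 0) = 13
Node 0 (S = 120): V_0 = e^(−0.09)·[0.8139·0.0000 + 0.1861·13.0000] = 2.2109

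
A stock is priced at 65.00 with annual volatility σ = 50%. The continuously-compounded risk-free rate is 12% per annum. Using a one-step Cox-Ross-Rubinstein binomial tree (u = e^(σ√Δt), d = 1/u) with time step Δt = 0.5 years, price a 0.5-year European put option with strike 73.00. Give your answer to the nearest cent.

12.93

CRR parameters: u = e^(σ√Δt) = e^(0.5·√0.5) = 1.4241, d = 1/u = 0.7022
Per-period rate: rΔt = 0.12·0.5 = 0.06, so R = e^0.06 = 1.0618
Risk-neutral probability p = (e^0.06 − 0.7022)/(1.4241 − 0.7022) = 0.3596/0.7219 = 0.4982
Terminal stock prices: S_u = 92.57, S_d = 45.64
Terminal payoffs (K − S): max(-19.57, 0) = 0, max(27.36, 0) = 27.36
Node 0 (S = 65): V_0 = e^(−0.06)·[0.4982·0.0000 + 0.5018·27.3577] = 12.9293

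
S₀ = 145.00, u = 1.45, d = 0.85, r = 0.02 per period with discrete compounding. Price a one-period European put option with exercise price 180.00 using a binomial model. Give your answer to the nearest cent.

39.87

Risk-neutral probability p = (1 + 0.02 − 0.85)/(1.45 − 0.85) = 0.1700/0.6000 = 0.2833
Terminal stock prices: S_u = 210.2, S_d = 123.2
Terminal payoffs (K − S): max(-30.25, 0) = 0, max(56.75, 0) = 56.75
Node 0 (S = 145): V_0 = 1/1.02·[0.2833·0.0000 + 0.7167·56.7500] = 39.8734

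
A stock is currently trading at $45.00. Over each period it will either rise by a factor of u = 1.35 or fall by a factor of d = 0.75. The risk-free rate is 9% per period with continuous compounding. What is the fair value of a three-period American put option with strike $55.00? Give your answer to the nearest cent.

$10.21

Risk-neutral probability p = (e^0.09 − 0.75)/(1.35 − 0.75) = 0.3442/0.6000 = 0.5736
Terminal stock prices: S_uuu = 110.7, S_uud = 61.51, S_udd = 34.17, S_ddd = 18.98
Terminal payoffs (K − S): max(-55.72, 0) = 0, max(-6.509, 0) = 0, max(20.83, 0) = 20.83, max(36.02, 0) = 36.02
Node uu (S = 82.01): continuation = e^(−0.09)·[0.5736·0.0000 + 0.4264·0.0000] = 0.0000; exercise value = 0.0000 ≤ continuation, so V_uu = 0.0000
Node ud (S = 45.56): continuation = e^(−0.09)·[0.5736·0.0000 + 0.4264·20.8281] = 8.1163; exercise value = 9.4375 > continuation, so V_ud = 9.4375 (exercise)
Node dd (S = 25.31): continuation = e^(−0.09)·[0.5736·20.8281 + 0.4264·36.0156] = 24.9537; exercise value = 29.6875 > continuation, so V_dd = 29.6875 (exercise)
Node u (S = 60.75): continuation = e^(−0.09)·[0.5736·0.0000 + 0.4264·9.4375] = 3.6776; exercise value = 0.0000 ≤ continuation, so V_u = 3.6776
Node d (S = 33.75): continuation = e^(−0.09)·[0.5736·9.4375 + 0.4264·29.6875] = 16.5162; exercise value = 21.2500 > continuation, so V_d = 21.2500 (exercise)
Node 0 (S = 45): continuation = e^(−0.09)·[0.5736·3.6776 + 0.4264·21.2500] = 10.2087; exercise value = 10.0000 ≤ continuation, so V_0 = 10.2087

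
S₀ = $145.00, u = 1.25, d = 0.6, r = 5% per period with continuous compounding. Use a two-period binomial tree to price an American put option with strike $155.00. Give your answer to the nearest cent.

Risk-neutral probability p = (e^0.05 − 0.6)/(1.25 − 0.6) = 0.4513/0.6500 = 0.6943
Terminal stock prices: S_uu = 226.6, S_ud = 108.8, S_dd = 52.2
Terminal payoffs (K − S): max(-71.56, 0) = 0, max(46.25, 0) = 46.25, max(102.8, 0) = 102.8
Node u (S = 181.2): continuation = e^(−0.05)·[0.6943·0.0000 + 0.3057·46.2500] = 13.4507; exercise value = 0.0000 ≤ continuation, so V_u = 13.4507
Node d (S = 87): continuation = e^(−0.05)·[0.6943·46.2500 + 0.3057·102.8000] = 60.4406; exercise value = 68.0000 > continuation, so V_d = 68.0000 (exercise)
Node 0 (S = 145): continuation = e^(−0.05)·[0.6943·13.4507 + 0.3057·68.0000] = 28.6590; exercise value = 10.0000 ≤ continuation, so V_0 = 28.6590

$28.66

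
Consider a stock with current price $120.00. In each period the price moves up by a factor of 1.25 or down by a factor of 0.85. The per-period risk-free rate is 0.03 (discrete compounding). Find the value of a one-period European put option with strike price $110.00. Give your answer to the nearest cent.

$4.27

Risk-neutral probability p = (1 + 0.03 − 0.85)/(1.25 − 0.85) = 0.1800/0.4000 = 0.4500
Terminal stock prices: S_u = 150, S_d = 102
Terminal payoffs (K − S): max(-40, 0) = 0, max(8, 0) = 8
Node 0 (S = 120): V_0 = 1/1.03·[0.4500·0.0000 + 0.5500·8.0000] = 4.2718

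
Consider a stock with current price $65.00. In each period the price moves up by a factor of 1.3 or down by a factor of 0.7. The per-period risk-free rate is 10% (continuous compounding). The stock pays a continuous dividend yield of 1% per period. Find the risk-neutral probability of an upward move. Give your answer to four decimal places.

Per-period risk-free factor R = e^0.1 = 1.1052; dividend-adjusted growth = e^(0.1−0.01) = 1.0942.
Risk-neutral probability p = (1.0942 − 0.7)/(1.3 − 0.7) = 0.3942/0.6000 = 0.6570

p = 0.6570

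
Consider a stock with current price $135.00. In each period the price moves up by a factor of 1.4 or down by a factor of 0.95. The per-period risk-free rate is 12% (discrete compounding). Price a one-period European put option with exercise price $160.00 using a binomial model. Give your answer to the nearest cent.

Risk-neutral probability p = (1 + 0.12 − 0.95)/(1.4 − 0.95) = 0.1700/0.4500 = 0.3778
Terminal stock prices: S_u = 189, S_d = 128.2
Terminal payoffs (K − S): max(-29, 0) = 0, max(31.75, 0) = 31.75
Node 0 (S = 135): V_0 = 1/1.12·[0.3778·0.0000 + 0.6222·31.7500] = 17.6389

$17.64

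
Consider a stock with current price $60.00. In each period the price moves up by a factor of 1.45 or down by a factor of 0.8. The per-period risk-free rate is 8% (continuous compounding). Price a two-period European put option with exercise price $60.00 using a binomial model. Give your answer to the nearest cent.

Risk-neutral probability p = (e^0.08 − 0.8)/(1.45 − 0.8) = 0.2833/0.6500 = 0.4358
Terminal stock prices: S_uu = 126.2, S_ud = 69.6, S_dd = 38.4
Terminal payoffs (K − S): max(-66.15, 0) = 0, max(-9.6, 0) = 0, max(21.6, 0) = 21.6
Node u (S = 87): V_u = e^(−0.08)·[0.4358·0.0000 + 0.5642·0.0000] = 0.0000
Node d (S = 48): V_d = e^(−0.08)·[0.4358·0.0000 + 0.5642·21.6000] = 11.2492
Node 0 (S = 60): V_0 = e^(−0.08)·[0.4358·0.0000 + 0.5642·11.2492] = 5.8586

$5.86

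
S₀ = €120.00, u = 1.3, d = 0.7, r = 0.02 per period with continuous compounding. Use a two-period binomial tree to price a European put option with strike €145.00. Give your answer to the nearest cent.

Risk-neutral probability p = (e^0.02 − 0.7)/(1.3 − 0.7) = 0.3202/0.6000 = 0.5337
Terminal stock prices: S_uu = 202.8, S_ud = 109.2, S_dd = 58.8
Terminal payoffs (K − S): max(-57.8, 0) = 0, max(35.8, 0) = 35.8, max(86.2, 0) = 86.2
Node u (S = 156): V_u = e^(−0.02)·[0.5337·0.0000 + 0.4663·35.8000] = 16.3641
Node d (S = 84): V_d = e^(−0.02)·[0.5337·35.8000 + 0.4663·86.2000] = 58.1288
Node 0 (S = 120): V_0 = e^(−0.02)·[0.5337·16.3641 + 0.4663·58.1288] = 35.1306

€35.13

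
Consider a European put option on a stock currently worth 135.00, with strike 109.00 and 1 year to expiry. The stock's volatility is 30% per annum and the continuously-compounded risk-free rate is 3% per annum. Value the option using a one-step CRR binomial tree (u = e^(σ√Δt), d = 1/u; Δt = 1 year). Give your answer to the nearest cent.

CRR parameters: u = e^(σ√Δt) = e^(0.3·√1) = 1.3499, d = 1/u = 0.7408
Per-period rate: rΔt = 0.03·1 = 0.03, so R = e^0.03 = 1.0305
Risk-neutral probability p = (e^0.03 − 0.7408)/(1.3499 − 0.7408) = 0.2896/0.6090 = 0.4756
Terminal stock prices: S_u = 182.2, S_d = 100
Terminal payoffs (K − S): max(-73.23, 0) = 0, max(8.99, 0) = 8.99
Node 0 (S = 135): V_0 = e^(−0.03)·[0.4756·0.0000 + 0.5244·8.9895] = 4.5751

4.58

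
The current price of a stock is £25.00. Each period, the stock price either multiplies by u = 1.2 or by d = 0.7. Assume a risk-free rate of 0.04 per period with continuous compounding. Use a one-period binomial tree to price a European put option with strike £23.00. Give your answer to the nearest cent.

£1.68

Risk-neutral probability p = (e^0.04 − 0.7)/(1.2 − 0.7) = 0.3408/0.5000 = 0.6816
Terminal stock prices: S_u = 30, S_d = 17.5
Terminal payoffs (K − S): max(-7, 0) = 0, max(5.5, 0) = 5.5
Node 0 (S = 25): V_0 = e^(−0.04)·[0.6816·0.0000 + 0.3184·5.5000] = 1.6824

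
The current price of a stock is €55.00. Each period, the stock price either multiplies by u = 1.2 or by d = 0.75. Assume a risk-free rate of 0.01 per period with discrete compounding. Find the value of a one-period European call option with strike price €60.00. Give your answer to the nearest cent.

€3.43

Risk-neutral probability p = (1 + 0.01 − 0.75)/(1.2 − 0.75) = 0.2600/0.4500 = 0.5778
Terminal stock prices: S_u = 66, S_d = 41.25
Terminal payoffs (S − K): max(6, 0) = 6, max(-18.75, 0) = 0
Node 0 (S = 55): V_0 = 1/1.01·[0.5778·6.0000 + 0.4222·0.0000] = 3.4323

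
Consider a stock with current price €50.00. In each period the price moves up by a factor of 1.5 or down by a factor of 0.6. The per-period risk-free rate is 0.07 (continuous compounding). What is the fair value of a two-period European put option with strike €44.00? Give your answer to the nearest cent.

€5.10

Risk-neutral probability p = (e^0.07 − 0.6)/(1.5 − 0.6) = 0.4725/0.9000 = 0.5250
Terminal stock prices: S_uu = 112.5, S_ud = 45, S_dd = 18
Terminal payoffs (K − S): max(-68.5, 0) = 0, max(-1, 0) = 0, max(26, 0) = 26
Node u (S = 75): V_u = e^(−0.07)·[0.5250·0.0000 + 0.4750·0.0000] = 0.0000
Node d (S = 30): V_d = e^(−0.07)·[0.5250·0.0000 + 0.4750·26.0000] = 11.5148
Node 0 (S = 50): V_0 = e^(−0.07)·[0.5250·0.0000 + 0.4750·11.5148] = 5.0997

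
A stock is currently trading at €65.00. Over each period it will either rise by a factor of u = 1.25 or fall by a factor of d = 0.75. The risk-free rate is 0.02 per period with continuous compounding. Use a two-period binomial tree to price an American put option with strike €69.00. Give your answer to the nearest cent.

Risk-neutral probability p = (e^0.02 − 0.75)/(1.25 − 0.75) = 0.2702/0.5000 = 0.5404
Terminal stock prices: S_uu = 101.6, S_ud = 60.94, S_dd = 36.56
Terminal payoffs (K − S): max(-32.56, 0) = 0, max(8.062, 0) = 8.062, max(32.44, 0) = 32.44
Node u (S = 81.25): continuation = e^(−0.02)·[0.5404·0.0000 + 0.4596·8.0625] = 3.6321; exercise value = 0.0000 ≤ continuation, so V_u = 3.6321
Node d (S = 48.75): continuation = e^(−0.02)·[0.5404·8.0625 + 0.4596·32.4375] = 18.8837; exercise value = 20.2500 > continuation, so V_d = 20.2500 (exercise)
Node 0 (S = 65): continuation = e^(−0.02)·[0.5404·3.6321 + 0.4596·20.2500] = 11.0465; exercise value = 4.0000 ≤ continuation, so V_0 = 11.0465

€11.05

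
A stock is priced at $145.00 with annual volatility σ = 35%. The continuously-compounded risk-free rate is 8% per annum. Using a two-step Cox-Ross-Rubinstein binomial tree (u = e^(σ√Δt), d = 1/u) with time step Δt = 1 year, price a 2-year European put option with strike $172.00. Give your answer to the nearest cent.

CRR parameters: u = e^(σ√Δt) = e^(0.35·√1) = 1.4191, d = 1/u = 0.7047
Per-period rate: rΔt = 0.08·1 = 0.08, so R = e^0.08 = 1.0833
Risk-neutral probability p = (e^0.08 − 0.7047)/(1.4191 − 0.7047) = 0.3786/0.7144 = 0.5300
Terminal stock prices: S_uu = 292, S_ud = 145, S_dd = 72
Terminal payoffs (K − S): max(-120, 0) = 0, max(27, 0) = 27, max(100, 0) = 100
Node u (S = 205.8): V_u = e^(−0.08)·[0.5300·0.0000 + 0.4700·27.0000] = 11.7151
Node d (S = 102.2): V_d = e^(−0.08)·[0.5300·27.0000 + 0.4700·99.9951] = 56.5962
Node 0 (S = 145): V_0 = e^(−0.08)·[0.5300·11.7151 + 0.4700·56.5962] = 30.2880

$30.29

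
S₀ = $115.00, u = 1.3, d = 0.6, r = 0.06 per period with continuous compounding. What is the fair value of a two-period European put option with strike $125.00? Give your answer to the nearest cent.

Risk-neutral probability p = (e^0.06 − 0.6)/(1.3 − 0.6) = 0.4618/0.7000 = 0.6598
Terminal stock prices: S_uu = 194.4, S_ud = 89.7, S_dd = 41.4
Terminal payoffs (K − S): max(-69.35, 0) = 0, max(35.3, 0) = 35.3, max(83.6, 0) = 83.6
Node u (S = 149.5): V_u = e^(−0.06)·[0.6598·0.0000 + 0.3402·35.3000] = 11.3108
Node d (S = 69): V_d = e^(−0.06)·[0.6598·35.3000 + 0.3402·83.6000] = 48.7206
Node 0 (S = 115): V_0 = e^(−0.06)·[0.6598·11.3108 + 0.3402·48.7206] = 22.6390

$22.64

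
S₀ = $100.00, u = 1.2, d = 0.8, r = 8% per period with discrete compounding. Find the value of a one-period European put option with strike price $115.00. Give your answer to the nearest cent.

$9.72

Risk-neutral probability p = (1 + 0.08 − 0.8)/(1.2 − 0.8) = 0.2800/0.4000 = 0.7000
Terminal stock prices: S_u = 120, S_d = 80
Terminal payoffs (K − S): max(-5, 0) = 0, max(35, 0) = 35
Node 0 (S = 100): V_0 = 1/1.08·[0.7000·0.0000 + 0.3000·35.0000] = 9.7222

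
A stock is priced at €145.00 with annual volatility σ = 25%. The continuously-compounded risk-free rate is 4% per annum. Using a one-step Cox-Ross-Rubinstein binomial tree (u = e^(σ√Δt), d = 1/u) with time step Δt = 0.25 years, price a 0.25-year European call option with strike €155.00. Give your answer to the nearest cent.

CRR parameters: u = e^(σ√Δt) = e^(0.25·√0.25) = 1.1331, d = 1/u = 0.8825
Per-period rate: rΔt = 0.04·0.25 = 0.01, so R = e^0.01 = 1.0101
Risk-neutral probability p = (e^0.01 − 0.8825)/(1.1331 − 0.8825) = 0.1276/0.2507 = 0.5089
Terminal stock prices: S_u = 164.3, S_d = 128
Terminal payoffs (S − K): max(9.307, 0) = 9.307, max(-27.04, 0) = 0
Node 0 (S = 145): V_0 = e^(−0.01)·[0.5089·9.3065 + 0.4911·0.0000] = 4.6888

€4.69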